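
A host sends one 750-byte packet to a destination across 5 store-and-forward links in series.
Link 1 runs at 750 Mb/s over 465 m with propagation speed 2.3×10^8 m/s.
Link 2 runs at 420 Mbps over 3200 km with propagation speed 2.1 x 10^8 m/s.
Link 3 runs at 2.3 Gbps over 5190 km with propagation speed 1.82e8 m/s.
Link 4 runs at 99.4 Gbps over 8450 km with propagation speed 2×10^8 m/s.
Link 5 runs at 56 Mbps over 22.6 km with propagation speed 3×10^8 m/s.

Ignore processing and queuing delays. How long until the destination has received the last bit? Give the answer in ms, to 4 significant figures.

86.21 ms

L = 750 × 8 = 6000 bits.
Transmission delays (L/R per hop): 0.008, 0.0142857, 0.0026087, 6.03622e-05, 0.107143 ms; sum = 0.132098 ms.
Propagation delays (d/s per hop): 0.00202174, 15.2381, 28.5165, 42.25, 0.0753333 ms; sum = 86.0819 ms.
End-to-end = 86.21 ms.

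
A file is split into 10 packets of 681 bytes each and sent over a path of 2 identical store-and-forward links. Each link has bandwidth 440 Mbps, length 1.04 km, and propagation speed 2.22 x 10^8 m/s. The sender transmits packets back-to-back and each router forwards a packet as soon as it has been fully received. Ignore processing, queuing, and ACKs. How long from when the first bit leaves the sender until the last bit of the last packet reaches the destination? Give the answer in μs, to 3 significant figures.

146 μs

Per-hop transmission t_tx = L/R = 5448/440000000 = 12.3818 μs.
Per-hop propagation t_prop = 1040/2.22e+08 = 4.68468 μs.
Pipeline fill: first packet needs 2·t_tx to clear all hops; remaining 9 packets each add one t_tx.
Total = (2+10-1)·t_tx + 2·t_prop = 11·12.3818 + 2·4.68468 = 146 μs.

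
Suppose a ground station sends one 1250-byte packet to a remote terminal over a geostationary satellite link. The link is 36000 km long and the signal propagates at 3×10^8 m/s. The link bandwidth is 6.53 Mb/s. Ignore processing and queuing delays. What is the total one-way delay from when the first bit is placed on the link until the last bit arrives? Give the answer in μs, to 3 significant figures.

L = 1250 × 8 = 10000 bits.
Transmission delay = L/R = 10000 / 6530000 = 1531.39 μs.
Propagation delay = d/s = 36000000 m / 300000000 m/s = 120000 μs.
Total = 122000 μs.

122000 μs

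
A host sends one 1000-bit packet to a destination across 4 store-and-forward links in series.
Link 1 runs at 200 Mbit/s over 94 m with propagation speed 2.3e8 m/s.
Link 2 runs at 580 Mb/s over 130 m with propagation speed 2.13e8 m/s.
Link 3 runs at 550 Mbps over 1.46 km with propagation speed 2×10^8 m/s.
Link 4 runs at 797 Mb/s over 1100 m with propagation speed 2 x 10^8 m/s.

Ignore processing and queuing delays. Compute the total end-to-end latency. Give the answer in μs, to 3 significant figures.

Transmission delays (L/R per hop): 5, 1.72414, 1.81818, 1.25471 μs; sum = 9.79702 μs.
Propagation delays (d/s per hop): 0.408696, 0.610329, 7.3, 5.5 μs; sum = 13.819 μs.
End-to-end = 23.6 μs.

23.6 μs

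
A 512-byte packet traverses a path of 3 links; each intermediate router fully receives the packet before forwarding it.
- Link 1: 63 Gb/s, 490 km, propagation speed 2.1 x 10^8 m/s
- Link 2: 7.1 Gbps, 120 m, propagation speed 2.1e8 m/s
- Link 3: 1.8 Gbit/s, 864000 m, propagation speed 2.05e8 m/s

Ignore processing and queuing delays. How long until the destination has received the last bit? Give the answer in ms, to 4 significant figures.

6.551 ms

L = 512 × 8 = 4096 bits.
Transmission delays (L/R per hop): 6.50159e-05, 0.000576901, 0.00227556 ms; sum = 0.00291747 ms.
Propagation delays (d/s per hop): 2.33333, 0.000571429, 4.21463 ms; sum = 6.54854 ms.
End-to-end = 6.551 ms.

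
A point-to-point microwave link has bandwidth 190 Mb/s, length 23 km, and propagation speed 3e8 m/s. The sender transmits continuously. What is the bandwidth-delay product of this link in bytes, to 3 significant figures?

1820 bytes

Propagation delay = 23000 / 300000000 = 7.66667e-05 s.
BDP = R × t_prop = 190000000 × 7.66667e-05 = 14566.7 bits.
In bytes: 14566.7/8 = 1820 bytes.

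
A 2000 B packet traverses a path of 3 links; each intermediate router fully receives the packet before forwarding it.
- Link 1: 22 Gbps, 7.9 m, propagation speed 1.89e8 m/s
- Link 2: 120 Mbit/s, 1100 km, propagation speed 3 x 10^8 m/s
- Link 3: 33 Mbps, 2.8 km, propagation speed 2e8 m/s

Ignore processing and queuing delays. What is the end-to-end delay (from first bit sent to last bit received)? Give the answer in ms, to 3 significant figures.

4.30 ms

L = 2000 × 8 = 16000 bits.
Transmission delays (L/R per hop): 0.000727273, 0.133333, 0.484848 ms; sum = 0.618909 ms.
Propagation delays (d/s per hop): 4.17989e-05, 3.66667, 0.014 ms; sum = 3.68071 ms.
End-to-end = 4.30 ms.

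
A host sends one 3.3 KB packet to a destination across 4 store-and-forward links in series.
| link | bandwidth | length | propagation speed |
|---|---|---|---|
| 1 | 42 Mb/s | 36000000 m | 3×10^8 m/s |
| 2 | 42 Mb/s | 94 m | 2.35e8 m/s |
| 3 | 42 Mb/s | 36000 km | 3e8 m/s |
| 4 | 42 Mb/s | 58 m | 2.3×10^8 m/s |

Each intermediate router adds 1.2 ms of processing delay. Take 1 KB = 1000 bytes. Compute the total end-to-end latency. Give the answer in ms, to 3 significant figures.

246 ms

L = 26400 bits.
Transmission delay per hop = L/R = 26400/42000000 = 0.628571 ms; 4 hops → 2.51429 ms.
Propagation delays (d/s per hop): 120, 0.0004, 120, 0.000252174 ms; sum = 240.001 ms.
Processing at 3 router(s): 3 × 1.2 ms = 3.6 ms.
End-to-end = 246 ms.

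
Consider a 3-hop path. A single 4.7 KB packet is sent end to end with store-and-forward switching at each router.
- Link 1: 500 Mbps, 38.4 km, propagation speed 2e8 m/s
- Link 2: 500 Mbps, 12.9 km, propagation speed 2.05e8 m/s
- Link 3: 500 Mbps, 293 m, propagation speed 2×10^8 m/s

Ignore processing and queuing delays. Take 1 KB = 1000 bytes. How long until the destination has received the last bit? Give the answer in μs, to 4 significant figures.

482.0 μs

L = 37600 bits.
Transmission delay per hop = L/R = 37600/500000000 = 75.2 μs; 3 hops → 225.6 μs.
Propagation delays (d/s per hop): 192, 62.9268, 1.465 μs; sum = 256.392 μs.
End-to-end = 482.0 μs.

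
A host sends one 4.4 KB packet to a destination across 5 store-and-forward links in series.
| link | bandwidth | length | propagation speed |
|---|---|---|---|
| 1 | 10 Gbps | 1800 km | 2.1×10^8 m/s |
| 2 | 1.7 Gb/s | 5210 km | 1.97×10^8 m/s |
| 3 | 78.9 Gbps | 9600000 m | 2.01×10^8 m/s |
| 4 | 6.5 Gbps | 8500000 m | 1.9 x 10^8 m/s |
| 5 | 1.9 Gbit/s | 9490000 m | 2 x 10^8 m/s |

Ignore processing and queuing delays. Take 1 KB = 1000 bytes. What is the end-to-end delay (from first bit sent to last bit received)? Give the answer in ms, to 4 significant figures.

L = 35200 bits.
Transmission delays (L/R per hop): 0.00352, 0.0207059, 0.000446134, 0.00541538, 0.0185263 ms; sum = 0.0486137 ms.
Propagation delays (d/s per hop): 8.57143, 26.4467, 47.7612, 44.7368, 47.45 ms; sum = 174.966 ms.
End-to-end = 175.0 ms.

175.0 ms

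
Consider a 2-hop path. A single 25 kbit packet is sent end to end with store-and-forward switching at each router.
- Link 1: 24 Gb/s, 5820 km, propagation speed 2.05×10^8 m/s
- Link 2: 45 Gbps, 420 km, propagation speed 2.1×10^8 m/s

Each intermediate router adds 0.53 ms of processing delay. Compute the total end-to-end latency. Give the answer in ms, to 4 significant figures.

30.92 ms

L = 25000 bits.
Transmission delays (L/R per hop): 0.00104167, 0.000555556 ms; sum = 0.00159722 ms.
Propagation delays (d/s per hop): 28.3902, 2 ms; sum = 30.3902 ms.
Processing at 1 router(s): 1 × 0.53 ms = 0.53 ms.
End-to-end = 30.92 ms.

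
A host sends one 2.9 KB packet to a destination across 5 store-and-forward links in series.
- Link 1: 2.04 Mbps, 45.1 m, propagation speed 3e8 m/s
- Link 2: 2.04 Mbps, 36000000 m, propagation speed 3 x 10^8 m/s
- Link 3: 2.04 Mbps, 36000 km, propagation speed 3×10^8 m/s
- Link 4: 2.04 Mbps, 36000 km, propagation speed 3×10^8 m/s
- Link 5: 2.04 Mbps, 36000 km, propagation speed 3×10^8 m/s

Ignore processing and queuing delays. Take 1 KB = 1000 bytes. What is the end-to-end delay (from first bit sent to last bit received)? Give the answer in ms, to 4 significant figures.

536.9 ms

L = 23200 bits.
Transmission delay per hop = L/R = 23200/2040000 = 11.3725 ms; 5 hops → 56.8627 ms.
Propagation delays (d/s per hop): 0.000150333, 120, 120, 120, 120 ms; sum = 480 ms.
End-to-end = 536.9 ms.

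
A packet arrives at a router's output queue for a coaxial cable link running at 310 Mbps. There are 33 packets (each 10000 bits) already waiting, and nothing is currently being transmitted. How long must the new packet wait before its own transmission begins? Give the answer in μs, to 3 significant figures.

1060 μs

Each queued packet: L/R = 10000/310000000 = 32.2581 μs.
33 queued → 1064.52 μs.
Queuing delay = 1060 μs.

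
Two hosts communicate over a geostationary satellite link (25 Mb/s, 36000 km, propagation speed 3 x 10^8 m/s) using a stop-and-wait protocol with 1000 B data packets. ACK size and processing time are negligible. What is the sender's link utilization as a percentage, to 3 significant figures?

t_tx = L/R = 8000/25000000 = 0.00032 s.
t_prop = 36000000/300000000 = 0.12 s; RTT = 0.24 s.
Cycle = t_tx + RTT = 0.24032 s.
Utilization = t_tx / cycle = 0.00032/0.24032 = 0.133 %.

0.133 %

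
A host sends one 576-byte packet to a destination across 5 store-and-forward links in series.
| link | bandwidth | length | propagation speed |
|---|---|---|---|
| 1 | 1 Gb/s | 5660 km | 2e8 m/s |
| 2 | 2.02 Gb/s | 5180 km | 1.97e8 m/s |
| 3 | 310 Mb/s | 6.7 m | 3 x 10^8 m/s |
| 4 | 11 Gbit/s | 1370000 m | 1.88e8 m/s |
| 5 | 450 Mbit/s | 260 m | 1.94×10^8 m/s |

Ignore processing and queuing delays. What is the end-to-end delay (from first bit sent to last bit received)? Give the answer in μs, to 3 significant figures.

61900 μs

L = 576 × 8 = 4608 bits.
Transmission delays (L/R per hop): 4.608, 2.28119, 14.8645, 0.418909, 10.24 μs; sum = 32.4126 μs.
Propagation delays (d/s per hop): 28300, 26294.4, 0.0223333, 7287.23, 1.34021 μs; sum = 61883 μs.
End-to-end = 61900 μs.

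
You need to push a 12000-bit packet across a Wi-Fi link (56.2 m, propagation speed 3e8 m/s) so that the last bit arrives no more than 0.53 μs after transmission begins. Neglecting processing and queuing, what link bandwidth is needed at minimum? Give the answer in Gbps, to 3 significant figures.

Propagation delay = 56.2 / 300000000 = 0.187333 μs.
Transmission budget = 0.53 − 0.187333 = 0.342667 μs.
R ≥ L / t_tx = 12000 bits / 3.42667e-07 s = 35.0 Gbps.

35.0 Gbps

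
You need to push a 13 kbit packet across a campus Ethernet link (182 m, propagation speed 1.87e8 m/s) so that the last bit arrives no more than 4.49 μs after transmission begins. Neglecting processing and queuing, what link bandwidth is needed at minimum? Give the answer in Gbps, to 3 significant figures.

3.70 Gbps

Propagation delay = 182 / 187000000 = 0.973262 μs.
Transmission budget = 4.49 − 0.973262 = 3.51674 μs.
R ≥ L / t_tx = 13000 bits / 3.51674e-06 s = 3.70 Gbps.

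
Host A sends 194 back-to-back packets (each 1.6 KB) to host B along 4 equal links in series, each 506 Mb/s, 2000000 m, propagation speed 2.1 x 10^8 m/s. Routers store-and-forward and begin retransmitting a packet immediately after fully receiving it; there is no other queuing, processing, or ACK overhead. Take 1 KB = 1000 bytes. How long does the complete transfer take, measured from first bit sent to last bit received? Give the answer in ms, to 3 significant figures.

Per-hop transmission t_tx = L/R = 12800/506000000 = 0.0252964 ms.
Per-hop propagation t_prop = 2000000/210000000 = 9.52381 ms.
Pipeline fill: first packet needs 4·t_tx to clear all hops; remaining 193 packets each add one t_tx.
Total = (4+194-1)·t_tx + 4·t_prop = 197·0.0252964 + 4·9.52381 = 43.1 ms.

43.1 ms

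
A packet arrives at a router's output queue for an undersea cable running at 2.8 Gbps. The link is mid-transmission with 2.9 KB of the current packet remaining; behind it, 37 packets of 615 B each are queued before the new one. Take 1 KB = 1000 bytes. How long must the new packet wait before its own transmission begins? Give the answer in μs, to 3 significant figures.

73.3 μs

Each queued packet: L/R = 4920/2800000000 = 1.75714 μs.
37 queued → 65.0143 μs.
Plus remaining 23200 bits of current packet: 8.28571 μs.
Queuing delay = 73.3 μs.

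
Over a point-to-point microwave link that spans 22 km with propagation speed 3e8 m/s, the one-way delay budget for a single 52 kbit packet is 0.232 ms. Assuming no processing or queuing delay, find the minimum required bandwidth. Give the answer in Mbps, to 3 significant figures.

Propagation delay = 22000 / 300000000 = 0.0733333 ms.
Transmission budget = 0.232 − 0.0733333 = 0.158667 ms.
R ≥ L / t_tx = 52000 bits / 0.000158667 s = 328 Mbps.

328 Mbps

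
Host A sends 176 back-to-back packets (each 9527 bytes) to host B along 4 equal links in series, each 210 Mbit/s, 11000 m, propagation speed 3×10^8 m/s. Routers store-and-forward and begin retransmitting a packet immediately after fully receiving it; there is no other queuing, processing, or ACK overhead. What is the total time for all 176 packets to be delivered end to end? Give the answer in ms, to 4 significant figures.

Per-hop transmission t_tx = L/R = 76216/210000000 = 0.362933 ms.
Per-hop propagation t_prop = 11000/300000000 = 0.0366667 ms.
Pipeline fill: first packet needs 4·t_tx to clear all hops; remaining 175 packets each add one t_tx.
Total = (4+176-1)·t_tx + 4·t_prop = 179·0.362933 + 4·0.0366667 = 65.11 ms.

65.11 ms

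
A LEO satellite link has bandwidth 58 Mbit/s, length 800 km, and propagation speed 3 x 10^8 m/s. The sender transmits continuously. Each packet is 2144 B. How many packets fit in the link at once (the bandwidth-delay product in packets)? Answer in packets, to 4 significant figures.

9.017 packets

Propagation delay = 800000 / 300000000 = 0.00266667 s.
BDP = R × t_prop = 58000000 × 0.00266667 = 154667 bits.
In packets of 17152 bits: 9.017 packets.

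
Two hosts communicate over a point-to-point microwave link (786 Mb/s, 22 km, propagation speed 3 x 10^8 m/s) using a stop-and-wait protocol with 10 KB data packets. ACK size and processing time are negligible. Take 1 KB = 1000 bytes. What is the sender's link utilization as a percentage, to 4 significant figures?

t_tx = L/R = 80000/786000000 = 0.000101781 s.
t_prop = 22000/300000000 = 7.33333e-05 s; RTT = 0.000146667 s.
Cycle = t_tx + RTT = 0.000248448 s.
Utilization = t_tx / cycle = 0.000101781/0.000248448 = 40.97 %.

40.97 %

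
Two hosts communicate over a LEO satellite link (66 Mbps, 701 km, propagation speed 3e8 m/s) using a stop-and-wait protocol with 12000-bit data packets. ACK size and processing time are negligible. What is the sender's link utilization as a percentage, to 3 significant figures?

3.74 %

t_tx = L/R = 12000/66000000 = 0.000181818 s.
t_prop = 701000/300000000 = 0.00233667 s; RTT = 0.00467333 s.
Cycle = t_tx + RTT = 0.00485515 s.
Utilization = t_tx / cycle = 0.000181818/0.00485515 = 3.74 %.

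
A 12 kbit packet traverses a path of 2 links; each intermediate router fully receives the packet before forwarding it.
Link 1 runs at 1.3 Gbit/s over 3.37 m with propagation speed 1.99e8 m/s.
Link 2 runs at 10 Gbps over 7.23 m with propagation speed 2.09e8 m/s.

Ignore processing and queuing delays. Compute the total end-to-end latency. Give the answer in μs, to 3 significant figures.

L = 12000 bits.
Transmission delays (L/R per hop): 9.23077, 1.2 μs; sum = 10.4308 μs.
Propagation delays (d/s per hop): 0.0169347, 0.0345933 μs; sum = 0.051528 μs.
End-to-end = 10.5 μs.

10.5 μs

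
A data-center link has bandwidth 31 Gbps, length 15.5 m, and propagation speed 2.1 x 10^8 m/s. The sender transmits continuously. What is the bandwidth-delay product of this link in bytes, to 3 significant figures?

Propagation delay = 15.5 / 210000000 = 7.38095e-08 s.
BDP = R × t_prop = 31000000000 × 7.38095e-08 = 2288.1 bits.
In bytes: 2288.1/8 = 286 bytes.

286 bytes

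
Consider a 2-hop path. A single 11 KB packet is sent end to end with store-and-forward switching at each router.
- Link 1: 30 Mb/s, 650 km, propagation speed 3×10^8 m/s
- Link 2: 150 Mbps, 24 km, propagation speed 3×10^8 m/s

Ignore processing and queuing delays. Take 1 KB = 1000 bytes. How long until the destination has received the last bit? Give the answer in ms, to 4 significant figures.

5.767 ms

L = 88000 bits.
Transmission delays (L/R per hop): 2.93333, 0.586667 ms; sum = 3.52 ms.
Propagation delays (d/s per hop): 2.16667, 0.08 ms; sum = 2.24667 ms.
End-to-end = 5.767 ms.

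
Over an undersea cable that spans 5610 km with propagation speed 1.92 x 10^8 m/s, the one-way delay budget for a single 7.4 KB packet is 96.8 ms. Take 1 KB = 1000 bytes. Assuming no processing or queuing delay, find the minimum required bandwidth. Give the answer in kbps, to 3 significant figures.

876 kbps

L = 59200 bits.
Propagation delay = 5610000 / 192000000 = 29.2188 ms.
Transmission budget = 96.8 − 29.2188 = 67.5813 ms.
R ≥ L / t_tx = 59200 bits / 0.0675813 s = 876 kbps.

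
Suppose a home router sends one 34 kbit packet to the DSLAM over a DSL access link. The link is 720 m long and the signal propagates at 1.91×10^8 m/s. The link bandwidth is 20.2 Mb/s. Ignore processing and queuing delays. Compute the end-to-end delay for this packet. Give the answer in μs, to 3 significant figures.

1690 μs

L = 34000 bits.
Transmission delay = L/R = 34000 / 20200000 = 1683.17 μs.
Propagation delay = d/s = 720 m / 191000000 m/s = 3.76963 μs.
Total = 1690 μs.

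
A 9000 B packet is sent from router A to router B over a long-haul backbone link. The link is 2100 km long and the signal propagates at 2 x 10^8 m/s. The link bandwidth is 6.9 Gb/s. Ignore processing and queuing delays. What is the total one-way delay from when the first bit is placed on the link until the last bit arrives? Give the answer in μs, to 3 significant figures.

L = 9000 × 8 = 72000 bits.
Transmission delay = L/R = 72000 / 6900000000 = 10.4348 μs.
Propagation delay = d/s = 2100000 m / 200000000 m/s = 10500 μs.
Total = 10500 μs.

10500 μs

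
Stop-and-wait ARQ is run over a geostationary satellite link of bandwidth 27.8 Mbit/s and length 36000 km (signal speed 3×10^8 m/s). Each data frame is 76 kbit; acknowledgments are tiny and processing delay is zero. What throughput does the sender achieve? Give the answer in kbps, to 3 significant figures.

313 kbps

t_tx = L/R = 76000/27800000 = 0.00273381 s.
t_prop = 36000000/300000000 = 0.12 s; RTT = 0.24 s.
Cycle = t_tx + RTT = 0.242734 s.
Throughput = L / cycle = 76000 / 0.242734 = 313 kbps.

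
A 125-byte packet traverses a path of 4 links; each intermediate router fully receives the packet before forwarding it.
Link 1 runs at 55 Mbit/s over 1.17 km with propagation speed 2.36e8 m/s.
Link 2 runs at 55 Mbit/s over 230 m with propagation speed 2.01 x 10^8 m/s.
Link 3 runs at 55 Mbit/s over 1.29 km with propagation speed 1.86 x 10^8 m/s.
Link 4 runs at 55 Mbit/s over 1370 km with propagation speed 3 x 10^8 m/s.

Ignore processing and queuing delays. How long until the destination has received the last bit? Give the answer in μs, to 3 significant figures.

L = 125 × 8 = 1000 bits.
Transmission delay per hop = L/R = 1000/55000000 = 18.1818 μs; 4 hops → 72.7273 μs.
Propagation delays (d/s per hop): 4.95763, 1.14428, 6.93548, 4566.67 μs; sum = 4579.7 μs.
End-to-end = 4650 μs.

4650 μs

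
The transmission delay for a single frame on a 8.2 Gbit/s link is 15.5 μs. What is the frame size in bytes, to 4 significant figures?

L = R × t_tx = 8.2e+09 b/s × 1.55e-05 s = 127100 bits.
In bytes: 127100 / 8 = 15890 bytes.

15890 bytes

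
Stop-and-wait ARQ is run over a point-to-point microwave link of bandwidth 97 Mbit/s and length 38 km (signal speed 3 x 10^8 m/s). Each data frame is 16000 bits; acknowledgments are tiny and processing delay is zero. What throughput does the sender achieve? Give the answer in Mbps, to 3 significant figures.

t_tx = L/R = 16000/97000000 = 0.000164948 s.
t_prop = 38000/300000000 = 0.000126667 s; RTT = 0.000253333 s.
Cycle = t_tx + RTT = 0.000418282 s.
Throughput = L / cycle = 16000 / 0.000418282 = 38.3 Mbps.

38.3 Mbps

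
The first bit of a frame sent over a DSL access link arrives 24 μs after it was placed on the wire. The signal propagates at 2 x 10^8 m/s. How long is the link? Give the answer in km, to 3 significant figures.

d = s × t_prop = 200000000 × 2.4e-05 = 4.80 km.

4.80 km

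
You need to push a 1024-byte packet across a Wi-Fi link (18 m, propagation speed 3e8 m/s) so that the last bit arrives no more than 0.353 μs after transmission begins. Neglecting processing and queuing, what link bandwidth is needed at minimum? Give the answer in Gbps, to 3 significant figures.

28.0 Gbps

L = 8192 bits.
Propagation delay = 18 / 300000000 = 0.06 μs.
Transmission budget = 0.353 − 0.06 = 0.293 μs.
R ≥ L / t_tx = 8192 bits / 2.93e-07 s = 28.0 Gbps.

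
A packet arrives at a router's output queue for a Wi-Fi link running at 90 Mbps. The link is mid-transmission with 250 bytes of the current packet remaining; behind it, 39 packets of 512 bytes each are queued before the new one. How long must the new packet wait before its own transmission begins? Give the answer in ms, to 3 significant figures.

Each queued packet: L/R = 4096/90000000 = 0.0455111 ms.
39 queued → 1.77493 ms.
Plus remaining 2000 bits of current packet: 0.0222222 ms.
Queuing delay = 1.80 ms.

1.80 ms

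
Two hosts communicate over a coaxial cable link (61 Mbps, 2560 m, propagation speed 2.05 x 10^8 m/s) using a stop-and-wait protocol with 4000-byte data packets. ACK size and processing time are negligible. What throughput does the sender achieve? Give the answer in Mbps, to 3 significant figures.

58.2 Mbps

t_tx = L/R = 32000/61000000 = 0.00052459 s.
t_prop = 2560/2.05e+08 = 1.24878e-05 s; RTT = 2.49756e-05 s.
Cycle = t_tx + RTT = 0.000549566 s.
Throughput = L / cycle = 32000 / 0.000549566 = 58.2 Mbps.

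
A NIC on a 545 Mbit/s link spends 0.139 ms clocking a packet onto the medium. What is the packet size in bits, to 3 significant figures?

75800 bits

L = R × t_tx = 545000000 b/s × 0.000139 s = 75755 bits.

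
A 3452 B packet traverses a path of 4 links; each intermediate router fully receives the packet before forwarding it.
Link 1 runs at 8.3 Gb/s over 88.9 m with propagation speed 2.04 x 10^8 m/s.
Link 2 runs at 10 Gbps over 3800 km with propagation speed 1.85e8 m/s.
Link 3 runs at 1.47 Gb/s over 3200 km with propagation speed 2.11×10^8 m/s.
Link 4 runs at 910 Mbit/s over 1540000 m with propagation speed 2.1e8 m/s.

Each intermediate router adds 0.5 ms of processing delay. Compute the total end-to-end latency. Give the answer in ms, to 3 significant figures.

L = 3452 × 8 = 27616 bits.
Transmission delays (L/R per hop): 0.00332723, 0.0027616, 0.0187864, 0.0303473 ms; sum = 0.0552225 ms.
Propagation delays (d/s per hop): 0.000435784, 20.5405, 15.1659, 7.33333 ms; sum = 43.0402 ms.
Processing at 3 router(s): 3 × 0.5 ms = 1.5 ms.
End-to-end = 44.6 ms.

44.6 ms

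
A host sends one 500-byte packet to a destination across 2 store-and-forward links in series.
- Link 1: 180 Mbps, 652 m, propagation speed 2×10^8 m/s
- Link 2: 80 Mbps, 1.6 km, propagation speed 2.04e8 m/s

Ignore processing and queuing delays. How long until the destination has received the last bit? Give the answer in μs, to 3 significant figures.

L = 500 × 8 = 4000 bits.
Transmission delays (L/R per hop): 22.2222, 50 μs; sum = 72.2222 μs.
Propagation delays (d/s per hop): 3.26, 7.84314 μs; sum = 11.1031 μs.
End-to-end = 83.3 μs.

83.3 μs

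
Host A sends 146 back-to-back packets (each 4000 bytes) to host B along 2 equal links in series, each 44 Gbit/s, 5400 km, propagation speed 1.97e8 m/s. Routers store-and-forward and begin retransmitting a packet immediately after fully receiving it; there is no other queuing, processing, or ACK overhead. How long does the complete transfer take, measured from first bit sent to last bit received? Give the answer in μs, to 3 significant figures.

54900 μs

Per-hop transmission t_tx = L/R = 32000/44000000000 = 0.727273 μs.
Per-hop propagation t_prop = 5400000/197000000 = 27411.2 μs.
Pipeline fill: first packet needs 2·t_tx to clear all hops; remaining 145 packets each add one t_tx.
Total = (2+146-1)·t_tx + 2·t_prop = 147·0.727273 + 2·27411.2 = 54900 μs.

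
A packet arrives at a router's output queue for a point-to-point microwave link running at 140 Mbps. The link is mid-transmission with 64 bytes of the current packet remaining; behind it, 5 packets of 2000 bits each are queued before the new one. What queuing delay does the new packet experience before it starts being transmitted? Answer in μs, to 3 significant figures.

Each queued packet: L/R = 2000/140000000 = 14.2857 μs.
5 queued → 71.4286 μs.
Plus remaining 512 bits of current packet: 3.65714 μs.
Queuing delay = 75.1 μs.

75.1 μs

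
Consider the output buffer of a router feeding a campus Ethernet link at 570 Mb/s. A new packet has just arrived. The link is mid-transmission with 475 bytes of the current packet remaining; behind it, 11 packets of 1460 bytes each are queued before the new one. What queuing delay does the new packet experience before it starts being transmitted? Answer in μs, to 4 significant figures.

232.1 μs

Each queued packet: L/R = 11680/570000000 = 20.4912 μs.
11 queued → 225.404 μs.
Plus remaining 3800 bits of current packet: 6.66667 μs.
Queuing delay = 232.1 μs.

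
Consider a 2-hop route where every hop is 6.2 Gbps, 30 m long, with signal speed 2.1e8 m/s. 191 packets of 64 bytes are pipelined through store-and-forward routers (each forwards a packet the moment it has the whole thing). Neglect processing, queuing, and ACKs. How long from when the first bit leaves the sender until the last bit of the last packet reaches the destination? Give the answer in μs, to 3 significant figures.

16.1 μs

Per-hop transmission t_tx = L/R = 512/6200000000 = 0.0825806 μs.
Per-hop propagation t_prop = 30/210000000 = 0.142857 μs.
Pipeline fill: first packet needs 2·t_tx to clear all hops; remaining 190 packets each add one t_tx.
Total = (2+191-1)·t_tx + 2·t_prop = 192·0.0825806 + 2·0.142857 = 16.1 μs.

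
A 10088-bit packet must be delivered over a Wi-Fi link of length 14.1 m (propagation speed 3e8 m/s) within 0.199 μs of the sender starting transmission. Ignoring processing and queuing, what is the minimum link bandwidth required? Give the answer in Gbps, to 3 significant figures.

66.4 Gbps

Propagation delay = 14.1 / 300000000 = 0.047 μs.
Transmission budget = 0.199 − 0.047 = 0.152 μs.
R ≥ L / t_tx = 10088 bits / 1.52e-07 s = 66.4 Gbps.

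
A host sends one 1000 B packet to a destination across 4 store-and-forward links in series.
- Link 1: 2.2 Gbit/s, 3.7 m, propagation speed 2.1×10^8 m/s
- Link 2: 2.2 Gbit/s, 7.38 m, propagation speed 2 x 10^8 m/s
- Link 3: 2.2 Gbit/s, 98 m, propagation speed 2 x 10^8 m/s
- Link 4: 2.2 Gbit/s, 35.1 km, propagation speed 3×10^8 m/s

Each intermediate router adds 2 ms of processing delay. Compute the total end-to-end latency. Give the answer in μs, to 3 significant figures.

L = 1000 × 8 = 8000 bits.
Transmission delay per hop = L/R = 8000/2200000000 = 3.63636 μs; 4 hops → 14.5455 μs.
Propagation delays (d/s per hop): 0.017619, 0.0369, 0.49, 117 μs; sum = 117.545 μs.
Processing at 3 router(s): 3 × 2 ms = 6000 μs.
End-to-end = 6130 μs.

6130 μs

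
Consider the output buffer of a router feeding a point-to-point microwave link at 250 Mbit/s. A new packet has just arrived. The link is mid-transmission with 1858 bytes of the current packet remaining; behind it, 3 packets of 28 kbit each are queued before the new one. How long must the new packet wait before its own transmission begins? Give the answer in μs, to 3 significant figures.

395 μs

Each queued packet: L/R = 28000/250000000 = 112 μs.
3 queued → 336 μs.
Plus remaining 14864 bits of current packet: 59.456 μs.
Queuing delay = 395 μs.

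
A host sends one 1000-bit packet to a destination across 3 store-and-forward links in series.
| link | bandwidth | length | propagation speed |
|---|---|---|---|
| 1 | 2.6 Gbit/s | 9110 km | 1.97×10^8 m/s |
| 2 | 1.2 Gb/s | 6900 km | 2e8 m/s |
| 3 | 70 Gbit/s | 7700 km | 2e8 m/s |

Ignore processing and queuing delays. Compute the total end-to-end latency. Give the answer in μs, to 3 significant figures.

119000 μs

Transmission delays (L/R per hop): 0.384615, 0.833333, 0.0142857 μs; sum = 1.23223 μs.
Propagation delays (d/s per hop): 46243.7, 34500, 38500 μs; sum = 119244 μs.
End-to-end = 119000 μs.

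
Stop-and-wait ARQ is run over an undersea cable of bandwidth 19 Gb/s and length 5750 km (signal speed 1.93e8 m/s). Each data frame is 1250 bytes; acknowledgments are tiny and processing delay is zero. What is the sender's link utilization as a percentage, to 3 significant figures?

t_tx = L/R = 10000/19000000000 = 5.26316e-07 s.
t_prop = 5750000/193000000 = 0.0297927 s; RTT = 0.0595855 s.
Cycle = t_tx + RTT = 0.059586 s.
Utilization = t_tx / cycle = 5.26316e-07/0.059586 = 0.000883 %.

0.000883 %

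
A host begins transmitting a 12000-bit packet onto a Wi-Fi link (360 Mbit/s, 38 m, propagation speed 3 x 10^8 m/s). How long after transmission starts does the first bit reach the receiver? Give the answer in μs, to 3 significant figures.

First bit experiences only propagation delay: d/s = 38/300000000 = 0.127 μs.

0.127 μs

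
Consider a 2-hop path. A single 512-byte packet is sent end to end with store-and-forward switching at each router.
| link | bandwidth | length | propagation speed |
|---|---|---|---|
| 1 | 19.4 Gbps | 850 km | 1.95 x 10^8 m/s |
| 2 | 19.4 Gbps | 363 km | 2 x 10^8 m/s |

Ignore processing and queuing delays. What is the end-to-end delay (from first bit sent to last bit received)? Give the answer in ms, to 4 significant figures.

6.174 ms

L = 512 × 8 = 4096 bits.
Transmission delay per hop = L/R = 4096/19400000000 = 0.000211134 ms; 2 hops → 0.000422268 ms.
Propagation delays (d/s per hop): 4.35897, 1.815 ms; sum = 6.17397 ms.
End-to-end = 6.174 ms.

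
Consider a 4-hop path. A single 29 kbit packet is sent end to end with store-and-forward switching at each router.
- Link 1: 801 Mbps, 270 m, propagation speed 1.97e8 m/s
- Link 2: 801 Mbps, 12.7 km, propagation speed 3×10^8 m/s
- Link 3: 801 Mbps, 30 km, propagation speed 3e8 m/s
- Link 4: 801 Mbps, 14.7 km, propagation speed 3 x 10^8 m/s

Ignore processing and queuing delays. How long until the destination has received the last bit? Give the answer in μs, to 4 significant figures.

337.5 μs

L = 29000 bits.
Transmission delay per hop = L/R = 29000/801000000 = 36.2047 μs; 4 hops → 144.819 μs.
Propagation delays (d/s per hop): 1.37056, 42.3333, 100, 49 μs; sum = 192.704 μs.
End-to-end = 337.5 μs.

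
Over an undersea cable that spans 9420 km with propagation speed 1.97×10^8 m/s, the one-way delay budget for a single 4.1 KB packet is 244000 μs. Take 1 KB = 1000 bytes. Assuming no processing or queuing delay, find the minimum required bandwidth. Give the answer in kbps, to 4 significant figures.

L = 32800 bits.
Propagation delay = 9420000 / 197000000 = 47817.3 μs.
Transmission budget = 244000 − 47817.3 = 196183 μs.
R ≥ L / t_tx = 32800 bits / 0.196183 s = 167.2 kbps.

167.2 kbps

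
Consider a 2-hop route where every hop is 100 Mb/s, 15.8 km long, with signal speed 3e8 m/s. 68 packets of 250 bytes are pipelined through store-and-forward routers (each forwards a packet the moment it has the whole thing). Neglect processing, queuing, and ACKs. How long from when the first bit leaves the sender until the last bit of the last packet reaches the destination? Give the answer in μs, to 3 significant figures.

1490 μs

Per-hop transmission t_tx = L/R = 2000/100000000 = 20 μs.
Per-hop propagation t_prop = 15800/300000000 = 52.6667 μs.
Pipeline fill: first packet needs 2·t_tx to clear all hops; remaining 67 packets each add one t_tx.
Total = (2+68-1)·t_tx + 2·t_prop = 69·20 + 2·52.6667 = 1490 μs.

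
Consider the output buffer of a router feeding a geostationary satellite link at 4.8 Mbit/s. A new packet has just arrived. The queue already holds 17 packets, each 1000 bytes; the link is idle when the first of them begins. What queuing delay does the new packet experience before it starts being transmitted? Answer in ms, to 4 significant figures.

28.33 ms

Each queued packet: L/R = 8000/4800000 = 1.66667 ms.
17 queued → 28.3333 ms.
Queuing delay = 28.33 ms.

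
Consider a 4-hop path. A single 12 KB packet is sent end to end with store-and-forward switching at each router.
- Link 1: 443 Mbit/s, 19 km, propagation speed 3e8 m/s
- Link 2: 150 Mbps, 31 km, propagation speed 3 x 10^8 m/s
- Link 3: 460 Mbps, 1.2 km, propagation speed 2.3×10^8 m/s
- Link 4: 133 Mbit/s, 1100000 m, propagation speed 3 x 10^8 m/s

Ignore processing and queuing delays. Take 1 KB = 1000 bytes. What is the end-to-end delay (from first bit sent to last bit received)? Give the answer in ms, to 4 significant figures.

L = 96000 bits.
Transmission delays (L/R per hop): 0.216704, 0.64, 0.208696, 0.721805 ms; sum = 1.7872 ms.
Propagation delays (d/s per hop): 0.0633333, 0.103333, 0.00521739, 3.66667 ms; sum = 3.83855 ms.
End-to-end = 5.626 ms.

5.626 ms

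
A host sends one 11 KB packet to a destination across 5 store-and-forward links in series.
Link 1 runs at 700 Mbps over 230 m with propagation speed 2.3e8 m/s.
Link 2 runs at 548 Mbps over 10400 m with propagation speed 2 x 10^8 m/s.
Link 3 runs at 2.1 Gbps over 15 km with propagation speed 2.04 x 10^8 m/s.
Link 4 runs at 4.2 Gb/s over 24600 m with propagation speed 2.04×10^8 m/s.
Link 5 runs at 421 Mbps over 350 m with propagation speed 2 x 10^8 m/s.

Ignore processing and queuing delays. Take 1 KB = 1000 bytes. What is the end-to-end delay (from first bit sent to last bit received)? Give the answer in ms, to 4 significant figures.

L = 88000 bits.
Transmission delays (L/R per hop): 0.125714, 0.160584, 0.0419048, 0.0209524, 0.209026 ms; sum = 0.558181 ms.
Propagation delays (d/s per hop): 0.001, 0.052, 0.0735294, 0.120588, 0.00175 ms; sum = 0.248868 ms.
End-to-end = 0.8070 ms.

0.8070 ms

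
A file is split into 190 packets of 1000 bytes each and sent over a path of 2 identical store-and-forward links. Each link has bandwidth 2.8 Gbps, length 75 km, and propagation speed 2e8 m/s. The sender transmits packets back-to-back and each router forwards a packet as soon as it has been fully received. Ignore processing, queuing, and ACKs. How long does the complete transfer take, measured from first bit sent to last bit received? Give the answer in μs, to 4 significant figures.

1296 μs

Per-hop transmission t_tx = L/R = 8000/2800000000 = 2.85714 μs.
Per-hop propagation t_prop = 75000/200000000 = 375 μs.
Pipeline fill: first packet needs 2·t_tx to clear all hops; remaining 189 packets each add one t_tx.
Total = (2+190-1)·t_tx + 2·t_prop = 191·2.85714 + 2·375 = 1296 μs.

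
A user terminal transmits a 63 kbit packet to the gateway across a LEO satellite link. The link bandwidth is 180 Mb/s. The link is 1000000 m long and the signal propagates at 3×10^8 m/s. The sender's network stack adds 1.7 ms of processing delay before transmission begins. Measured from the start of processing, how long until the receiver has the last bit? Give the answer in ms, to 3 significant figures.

5.38 ms

L = 63000 bits.
Transmission delay = L/R = 63000 / 180000000 = 0.35 ms.
Propagation delay = d/s = 1000000 m / 300000000 m/s = 3.33333 ms.
Plus processing delay 1.7 ms = 1.7 ms.
Total = 5.38 ms.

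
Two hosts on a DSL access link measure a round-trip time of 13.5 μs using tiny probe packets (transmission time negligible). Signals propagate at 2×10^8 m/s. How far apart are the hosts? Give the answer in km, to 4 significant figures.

One-way propagation = RTT/2 = 6.75 μs.
d = s × t = 200000000 × 6.75e-06 = 1.350 km.

1.350 km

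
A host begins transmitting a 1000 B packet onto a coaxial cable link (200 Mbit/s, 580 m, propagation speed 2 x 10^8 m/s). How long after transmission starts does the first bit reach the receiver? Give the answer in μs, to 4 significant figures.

2.900 μs

First bit experiences only propagation delay: d/s = 580/200000000 = 2.900 μs.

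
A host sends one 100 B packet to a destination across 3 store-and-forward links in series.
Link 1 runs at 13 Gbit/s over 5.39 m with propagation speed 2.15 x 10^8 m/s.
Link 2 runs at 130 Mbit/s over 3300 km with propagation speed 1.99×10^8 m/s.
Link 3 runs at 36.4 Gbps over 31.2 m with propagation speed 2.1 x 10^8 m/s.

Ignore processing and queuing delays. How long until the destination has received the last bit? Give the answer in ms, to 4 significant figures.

L = 100 × 8 = 800 bits.
Transmission delays (L/R per hop): 6.15385e-05, 0.00615385, 2.1978e-05 ms; sum = 0.00623736 ms.
Propagation delays (d/s per hop): 2.50698e-05, 16.5829, 0.000148571 ms; sum = 16.5831 ms.
End-to-end = 16.59 ms.

16.59 ms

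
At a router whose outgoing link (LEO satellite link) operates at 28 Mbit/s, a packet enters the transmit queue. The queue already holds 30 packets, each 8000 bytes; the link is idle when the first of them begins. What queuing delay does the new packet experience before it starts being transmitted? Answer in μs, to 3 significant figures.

68600 μs

Each queued packet: L/R = 64000/28000000 = 2285.71 μs.
30 queued → 68571.4 μs.
Queuing delay = 68600 μs.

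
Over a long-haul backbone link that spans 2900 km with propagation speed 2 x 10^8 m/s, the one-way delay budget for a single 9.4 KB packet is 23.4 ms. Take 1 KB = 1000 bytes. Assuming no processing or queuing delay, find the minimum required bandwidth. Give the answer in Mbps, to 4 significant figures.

L = 75200 bits.
Propagation delay = 2900000 / 200000000 = 14.5 ms.
Transmission budget = 23.4 − 14.5 = 8.9 ms.
R ≥ L / t_tx = 75200 bits / 0.0089 s = 8.449 Mbps.

8.449 Mbps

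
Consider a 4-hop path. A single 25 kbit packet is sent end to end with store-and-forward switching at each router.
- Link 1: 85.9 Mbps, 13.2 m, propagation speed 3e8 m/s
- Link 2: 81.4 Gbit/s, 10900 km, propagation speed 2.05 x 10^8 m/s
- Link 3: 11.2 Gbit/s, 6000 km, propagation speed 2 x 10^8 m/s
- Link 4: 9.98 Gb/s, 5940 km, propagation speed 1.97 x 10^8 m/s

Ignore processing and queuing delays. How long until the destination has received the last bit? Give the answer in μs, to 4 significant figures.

L = 25000 bits.
Transmission delays (L/R per hop): 291.036, 0.307125, 2.23214, 2.50501 μs; sum = 296.08 μs.
Propagation delays (d/s per hop): 0.044, 53170.7, 30000, 30152.3 μs; sum = 113323 μs.
End-to-end = 113600 μs.

113600 μs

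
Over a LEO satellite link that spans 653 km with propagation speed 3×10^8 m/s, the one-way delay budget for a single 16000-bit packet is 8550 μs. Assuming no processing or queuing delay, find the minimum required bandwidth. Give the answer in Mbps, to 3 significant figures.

Propagation delay = 653000 / 300000000 = 2176.67 μs.
Transmission budget = 8550 − 2176.67 = 6373.33 μs.
R ≥ L / t_tx = 16000 bits / 0.00637333 s = 2.51 Mbps.

2.51 Mbps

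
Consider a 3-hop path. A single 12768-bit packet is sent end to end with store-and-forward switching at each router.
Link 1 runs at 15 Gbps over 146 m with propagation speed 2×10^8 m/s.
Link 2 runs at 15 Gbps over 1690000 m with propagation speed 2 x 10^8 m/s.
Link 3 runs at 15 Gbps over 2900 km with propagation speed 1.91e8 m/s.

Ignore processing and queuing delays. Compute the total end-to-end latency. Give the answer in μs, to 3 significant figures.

Transmission delay per hop = L/R = 12768/15000000000 = 0.8512 μs; 3 hops → 2.5536 μs.
Propagation delays (d/s per hop): 0.73, 8450, 15183.2 μs; sum = 23634 μs.
End-to-end = 23600 μs.

23600 μs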